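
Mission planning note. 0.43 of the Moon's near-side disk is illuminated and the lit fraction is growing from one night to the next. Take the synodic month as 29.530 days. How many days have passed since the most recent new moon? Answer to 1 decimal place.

From f = (1 − cos θ)/2: cos θ = 1 − 2×0.43 = 0.140; arccos → 82.0°.
Before full moon the principal value applies: θ = 82.0°.
At 360°/29.530 d per day, 82.0° corresponds to 6.72 days.

6.7 days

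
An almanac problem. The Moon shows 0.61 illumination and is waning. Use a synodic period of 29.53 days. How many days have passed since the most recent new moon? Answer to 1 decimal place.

21.1 days

From f = (1 − cos θ)/2: cos θ = 1 − 2×0.61 = -0.220; arccos → 102.7°.
Waning ⇒ past full, so θ = 360° − 102.7° = 257.3°.
That fraction of the synodic month is 257.3/360 × 29.53 d ≈ 21.11 d.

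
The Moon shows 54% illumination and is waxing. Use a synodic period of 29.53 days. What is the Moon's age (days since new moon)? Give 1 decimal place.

7.8 days

From f = (1 − cos θ)/2: cos θ = 1 − 2×0.54 = -0.080; arccos → 94.6°.
Before full moon the principal value applies: θ = 94.6°.
Age = 29.53 × 94.6°/360° ≈ 7.76 days.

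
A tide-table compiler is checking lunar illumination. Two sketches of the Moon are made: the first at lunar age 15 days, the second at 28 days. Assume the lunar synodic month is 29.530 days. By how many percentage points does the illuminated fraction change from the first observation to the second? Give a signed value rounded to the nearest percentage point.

First observation: θ = 360°·15/29.530 = 182.9°, so f = 0.999.
Second observation: θ = 341.3°, f = 0.026.
Δf = 0.026 − 0.999 = -0.973, i.e. -97 pp.

-97 percentage points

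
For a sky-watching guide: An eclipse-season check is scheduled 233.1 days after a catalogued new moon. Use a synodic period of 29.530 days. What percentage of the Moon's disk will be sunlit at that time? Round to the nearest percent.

11%

233.1/29.530 = 7.894 lunations, so 7 complete cycles and 26.39 d into the next.
Elongation θ = 360° × 26.39/29.530 ≈ 321.7°.
cos 321.7° = 0.785, so f = (1 − 0.785)/2 = 0.108, so 11%.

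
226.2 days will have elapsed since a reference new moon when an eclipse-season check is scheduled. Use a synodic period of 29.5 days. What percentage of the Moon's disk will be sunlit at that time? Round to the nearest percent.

75%

226.2 d spans 7 complete synodic months (7 × 29.5 = 206.50 d) plus 19.70 d.
Phase angle: θ = 360°·(19.70 d)/(29.5 d) = 240.4°.
With cos θ = (-0.494), the lit fraction is (1 − (-0.494))/2 ≈ 0.747, so 75%.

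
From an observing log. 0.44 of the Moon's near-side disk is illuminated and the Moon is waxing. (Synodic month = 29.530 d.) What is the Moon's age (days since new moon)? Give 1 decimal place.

6.8 days

From f = (1 − cos θ)/2: cos θ = 1 − 2×0.44 = 0.120; arccos → 83.1°.
Before full moon the principal value applies: θ = 83.1°.
Age = 29.530 × 83.1°/360° ≈ 6.82 days.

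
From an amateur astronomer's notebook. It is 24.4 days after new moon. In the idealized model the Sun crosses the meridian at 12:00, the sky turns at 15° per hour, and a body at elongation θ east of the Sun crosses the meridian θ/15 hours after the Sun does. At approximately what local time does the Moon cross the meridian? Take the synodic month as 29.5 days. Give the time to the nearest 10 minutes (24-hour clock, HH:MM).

Phase angle: θ = 360°·(24.4 d)/(29.5 d) = 297.8°.
Delay after the Sun = 297.8° / (15°/h) ≈ 19.85 h.
12:00 + 19.851 h ≈ 07:51 → 07:50 to the nearest ten minutes.

07:50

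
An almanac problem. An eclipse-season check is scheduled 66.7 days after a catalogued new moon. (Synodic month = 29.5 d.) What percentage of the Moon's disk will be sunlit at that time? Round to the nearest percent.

66.7 d spans 2 complete synodic months (2 × 29.5 = 59.00 d) plus 7.70 d.
The Moon has covered 7.70/29.5 of its cycle, so θ ≈ 360° × 7.70/29.5 = 94.0°.
With cos θ = (-0.069), the lit fraction is (1 − (-0.069))/2 ≈ 0.535, so 53%.

53%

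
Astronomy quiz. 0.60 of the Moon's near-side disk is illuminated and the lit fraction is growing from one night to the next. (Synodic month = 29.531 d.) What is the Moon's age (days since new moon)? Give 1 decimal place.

cos θ = 1 − 2f = -0.200, giving a principal value of 101.5°.
Before full moon the principal value applies: θ = 101.5°.
That fraction of the synodic month is 101.5/360 × 29.531 d ≈ 8.33 d.

8.3 days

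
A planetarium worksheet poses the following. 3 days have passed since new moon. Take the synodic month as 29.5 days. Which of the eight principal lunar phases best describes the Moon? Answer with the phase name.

At 3/29.5 of the cycle, θ ≈ 37° — the waxing crescent range.

waxing crescent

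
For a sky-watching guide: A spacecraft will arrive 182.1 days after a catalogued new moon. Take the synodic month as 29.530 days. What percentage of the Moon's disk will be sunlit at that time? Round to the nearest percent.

25%

182.1/29.530 = 6.167 lunations, so 6 complete cycles and 4.92 d into the next.
Phase angle: θ = 360°·(4.92 d)/(29.530 d) = 60.0°.
cos 60.0° = 0.500, so f = (1 − 0.500)/2 = 0.250, so 25%.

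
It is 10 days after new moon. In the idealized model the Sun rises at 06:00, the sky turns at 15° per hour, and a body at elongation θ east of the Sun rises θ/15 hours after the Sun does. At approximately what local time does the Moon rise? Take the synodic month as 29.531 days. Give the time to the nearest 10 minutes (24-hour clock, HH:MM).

14:10

Elongation θ = 360° × 10/29.531 ≈ 121.9°.
Delay after the Sun = 121.9° / (15°/h) ≈ 8.13 h.
06:00 + 8.127 h ≈ 14:08 → 14:10 to the nearest ten minutes.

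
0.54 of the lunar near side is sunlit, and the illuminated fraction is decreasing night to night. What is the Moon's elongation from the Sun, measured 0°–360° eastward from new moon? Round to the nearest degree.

265°

From f = (1 − cos θ)/2: cos θ = 1 − 2×0.54 = -0.080; arccos → 94.6°.
Since the Moon is past full (waning), take the reflex angle: θ = 360° − 94.6° = 265.4°.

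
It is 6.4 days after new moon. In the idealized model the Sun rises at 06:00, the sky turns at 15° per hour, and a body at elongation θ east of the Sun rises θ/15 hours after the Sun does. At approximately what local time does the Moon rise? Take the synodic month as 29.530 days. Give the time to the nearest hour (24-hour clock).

Elongation θ = 360° × 6.4/29.530 ≈ 78.0°.
At 15° of sky rotation per hour, 78.0° corresponds to a 5.20 h lag.
06:00 + 5.20 h ≈ 11:12 → 11:00 to the nearest hour.

11:00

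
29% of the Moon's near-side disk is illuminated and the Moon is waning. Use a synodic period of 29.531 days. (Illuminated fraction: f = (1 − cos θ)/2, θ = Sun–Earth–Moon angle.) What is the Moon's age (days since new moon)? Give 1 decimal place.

From f = (1 − cos θ)/2: cos θ = 1 − 2×0.29 = 0.420; arccos → 65.2°.
Since the Moon is past full (waning), take the reflex angle: θ = 360° − 65.2° = 294.8°.
That fraction of the synodic month is 294.8/360 × 29.531 d ≈ 24.19 d.

24.2 days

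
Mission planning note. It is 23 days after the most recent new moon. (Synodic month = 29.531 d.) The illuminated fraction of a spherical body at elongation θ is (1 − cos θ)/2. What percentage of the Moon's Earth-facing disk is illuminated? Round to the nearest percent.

41%

Phase angle: θ = 360°·(23 d)/(29.531 d) = 280.4°.
With cos θ = 0.180, the lit fraction is (1 − 0.180)/2 ≈ 0.410, so 41%.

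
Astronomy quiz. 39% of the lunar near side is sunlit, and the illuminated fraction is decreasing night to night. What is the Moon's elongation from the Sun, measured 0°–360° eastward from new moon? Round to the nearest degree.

283°

Invert f = (1 − cos θ)/2 to get cos θ = 1 − 2(0.39) = 0.220, hence θ₀ = arccos 0.220 = 77.3°.
Since the Moon is past full (waning), take the reflex angle: θ = 360° − 77.3° = 282.7°.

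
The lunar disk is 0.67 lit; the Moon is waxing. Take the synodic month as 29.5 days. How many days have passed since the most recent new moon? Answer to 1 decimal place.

From f = (1 − cos θ)/2: cos θ = 1 − 2×0.67 = -0.340; arccos → 109.9°.
Waxing ⇒ before full, so θ = 109.9°.
That fraction of the synodic month is 109.9/360 × 29.5 d ≈ 9.00 d.

9.0 days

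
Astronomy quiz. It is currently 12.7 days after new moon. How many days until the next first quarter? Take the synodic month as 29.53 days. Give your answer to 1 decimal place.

First quarter occurs at elongation 90°, i.e. at age 29.53 × 90/360 = 7.383 d.
This lunation's first quarter (7.383 d) has passed, so add one period: 36.913 − 12.7 = 24.213 days.

24.2 days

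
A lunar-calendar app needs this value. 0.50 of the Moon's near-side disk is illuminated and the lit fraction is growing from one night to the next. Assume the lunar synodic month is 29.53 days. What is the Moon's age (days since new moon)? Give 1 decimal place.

7.4 days

From f = (1 − cos θ)/2: cos θ = 1 − 2×0.50 = 0.000; arccos → 90.0°.
Waxing ⇒ before full, so θ = 90.0°.
At 360°/29.53 d per day, 90.0° corresponds to 7.38 days.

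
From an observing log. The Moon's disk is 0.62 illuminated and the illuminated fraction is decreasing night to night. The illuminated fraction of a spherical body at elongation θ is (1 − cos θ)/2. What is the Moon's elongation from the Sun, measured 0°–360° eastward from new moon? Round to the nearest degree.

256°

From f = (1 − cos θ)/2: cos θ = 1 − 2×0.62 = -0.240; arccos → 103.9°.
Since the Moon is past full (waning), take the reflex angle: θ = 360° − 103.9° = 256.1°.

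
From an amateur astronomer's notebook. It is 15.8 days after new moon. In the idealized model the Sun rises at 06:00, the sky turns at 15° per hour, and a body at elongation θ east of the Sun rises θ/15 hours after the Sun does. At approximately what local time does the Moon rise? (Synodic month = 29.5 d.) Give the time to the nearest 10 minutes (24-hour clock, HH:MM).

Elongation θ = 360° × 15.8/29.5 ≈ 192.8°.
Delay after the Sun = 192.8° / (15°/h) ≈ 12.85 h.
06:00 + 12.854 h ≈ 18:51 → 18:50 to the nearest ten minutes.

18:50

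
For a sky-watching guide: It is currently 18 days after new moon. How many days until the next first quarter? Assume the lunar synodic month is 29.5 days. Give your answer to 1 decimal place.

First quarter occurs at elongation 90°, i.e. at age 29.5 × 90/360 = 7.375 d.
This lunation's first quarter (7.375 d) has passed, so add one period: 36.875 − 18 = 18.875 days.

18.9 days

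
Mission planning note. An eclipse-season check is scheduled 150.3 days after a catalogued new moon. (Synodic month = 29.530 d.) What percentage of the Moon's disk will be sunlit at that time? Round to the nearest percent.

150.3 d spans 5 complete synodic months (5 × 29.530 = 147.65 d) plus 2.65 d.
Elongation θ = 360° × 2.65/29.530 ≈ 32.3°.
Illuminated fraction = (1 − cos 32.3°)/2 = (1 − 0.845)/2 ≈ 0.077, so 8%.

8%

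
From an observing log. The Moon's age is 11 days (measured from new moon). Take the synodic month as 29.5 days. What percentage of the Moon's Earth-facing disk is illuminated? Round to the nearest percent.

Elongation θ = 360° × 11/29.5 ≈ 134.2°.
cos 134.2° = (-0.698), so f = (1 − (-0.698))/2 = 0.849, so 85%.

85%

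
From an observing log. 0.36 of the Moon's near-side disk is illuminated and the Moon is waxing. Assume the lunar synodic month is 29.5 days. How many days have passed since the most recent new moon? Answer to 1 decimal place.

6.0 days

Invert f = (1 − cos θ)/2 to get cos θ = 1 − 2(0.36) = 0.280, hence θ₀ = arccos 0.280 = 73.7°.
Before full moon the principal value applies: θ = 73.7°.
At 360°/29.5 d per day, 73.7° corresponds to 6.04 days.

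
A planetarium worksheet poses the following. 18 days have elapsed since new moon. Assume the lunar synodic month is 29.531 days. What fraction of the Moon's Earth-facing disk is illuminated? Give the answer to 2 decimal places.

0.89

Elongation θ = 360° × 18/29.531 ≈ 219.4°.
Illuminated fraction = (1 − cos 219.4°)/2 = (1 − (-0.772))/2 ≈ 0.886.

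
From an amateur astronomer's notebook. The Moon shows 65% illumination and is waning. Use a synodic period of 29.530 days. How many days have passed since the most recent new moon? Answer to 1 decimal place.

20.7 days

From f = (1 − cos θ)/2: cos θ = 1 − 2×0.65 = -0.300; arccos → 107.5°.
Waning ⇒ past full, so θ = 360° − 107.5° = 252.5°.
At 360°/29.530 d per day, 252.5° corresponds to 20.72 days.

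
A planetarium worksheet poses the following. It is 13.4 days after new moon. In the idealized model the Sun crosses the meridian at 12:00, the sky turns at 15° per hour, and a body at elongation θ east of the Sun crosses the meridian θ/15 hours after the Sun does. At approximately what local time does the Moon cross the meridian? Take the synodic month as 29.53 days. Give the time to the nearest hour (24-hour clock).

23:00

Phase angle: θ = 360°·(13.4 d)/(29.53 d) = 163.4°.
The Moon trails the Sun by θ/15 = 163.4/15 ≈ 10.89 hours.
12:00 + 10.89 h ≈ 22:53 → 23:00 to the nearest hour.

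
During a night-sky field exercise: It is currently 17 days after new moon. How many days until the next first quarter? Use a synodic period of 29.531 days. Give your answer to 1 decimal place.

19.9 days

First quarter is 0.25 of the way through the cycle: age 0.25 × 29.531 = 7.383 d.
Already past this cycle's first quarter; the next is at 7.383 + 29.531 = 36.914 d, so 36.914 − 17 = 19.914 days.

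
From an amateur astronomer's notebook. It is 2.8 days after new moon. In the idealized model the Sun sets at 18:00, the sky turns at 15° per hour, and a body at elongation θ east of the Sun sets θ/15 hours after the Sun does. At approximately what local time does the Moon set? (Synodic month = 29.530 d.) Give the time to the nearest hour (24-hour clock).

20:00

Phase angle: θ = 360°·(2.8 d)/(29.530 d) = 34.1°.
At 15° of sky rotation per hour, 34.1° corresponds to a 2.28 h lag.
18:00 + 2.28 h ≈ 20:17 → 20:00 to the nearest hour.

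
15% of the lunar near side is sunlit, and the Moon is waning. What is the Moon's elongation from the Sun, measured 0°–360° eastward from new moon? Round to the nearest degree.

314°

Invert f = (1 − cos θ)/2 to get cos θ = 1 − 2(0.15) = 0.700, hence θ₀ = arccos 0.700 = 45.6°.
Waning ⇒ past full, so θ = 360° − 45.6° = 314.4°.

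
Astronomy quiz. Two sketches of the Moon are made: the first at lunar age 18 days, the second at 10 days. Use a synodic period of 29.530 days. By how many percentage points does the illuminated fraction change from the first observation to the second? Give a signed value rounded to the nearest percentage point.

-12 pp

First observation: θ = 360°·18/29.530 = 219.4°, so f = 0.886.
Second observation: θ = 121.9°, f = 0.764.
Δf = 0.764 − 0.886 = -0.122, i.e. -12 pp.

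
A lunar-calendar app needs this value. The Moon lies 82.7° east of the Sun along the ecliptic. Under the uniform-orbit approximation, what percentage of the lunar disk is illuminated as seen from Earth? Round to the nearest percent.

f = (1 − cos 82.7°)/2 = (1 − 0.127)/2 ≈ 0.436, i.e. 44%.

44%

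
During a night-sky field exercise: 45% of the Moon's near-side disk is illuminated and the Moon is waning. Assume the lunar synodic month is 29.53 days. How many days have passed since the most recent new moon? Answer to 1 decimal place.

Invert f = (1 − cos θ)/2 to get cos θ = 1 − 2(0.45) = 0.100, hence θ₀ = arccos 0.100 = 84.3°.
Since the Moon is past full (waning), take the reflex angle: θ = 360° − 84.3° = 275.7°.
Age = 29.53 × 275.7°/360° ≈ 22.62 days.

22.6 days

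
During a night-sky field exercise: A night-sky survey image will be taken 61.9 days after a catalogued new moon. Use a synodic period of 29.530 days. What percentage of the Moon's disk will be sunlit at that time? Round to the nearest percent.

61.9/29.530 = 2.096 lunations, so 2 complete cycles and 2.84 d into the next.
The Moon has covered 2.84/29.530 of its cycle, so θ ≈ 360° × 2.84/29.530 = 34.6°.
Illuminated fraction = (1 − cos 34.6°)/2 = (1 − 0.823)/2 ≈ 0.089, so 9%.

9%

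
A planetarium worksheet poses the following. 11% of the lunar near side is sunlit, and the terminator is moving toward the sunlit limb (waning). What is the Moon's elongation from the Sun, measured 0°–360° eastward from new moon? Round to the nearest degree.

321°

From f = (1 − cos θ)/2: cos θ = 1 − 2×0.11 = 0.780; arccos → 38.7°.
Waning ⇒ past full, so θ = 360° − 38.7° = 321.3°.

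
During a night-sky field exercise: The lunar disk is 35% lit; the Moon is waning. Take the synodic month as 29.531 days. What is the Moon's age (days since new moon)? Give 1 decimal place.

23.6 days

cos θ = 1 − 2f = 0.300, giving a principal value of 72.5°.
A waning Moon lies in 180°–360°, so θ = 360° − 72.5° = 287.5°.
Age = 29.531 × 287.5°/360° ≈ 23.58 days.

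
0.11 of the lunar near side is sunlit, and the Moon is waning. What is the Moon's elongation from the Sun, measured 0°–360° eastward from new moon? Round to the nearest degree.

321°

Invert f = (1 − cos θ)/2 to get cos θ = 1 − 2(0.11) = 0.780, hence θ₀ = arccos 0.780 = 38.7°.
Waning ⇒ past full, so θ = 360° − 38.7° = 321.3°.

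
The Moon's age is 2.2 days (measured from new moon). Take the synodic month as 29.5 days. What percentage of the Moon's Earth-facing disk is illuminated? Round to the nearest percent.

5%

The Moon has covered 2.2/29.5 of its cycle, so θ ≈ 360° × 2.2/29.5 = 26.8°.
cos 26.8° = 0.892, so f = (1 − 0.892)/2 = 0.054, so 5%.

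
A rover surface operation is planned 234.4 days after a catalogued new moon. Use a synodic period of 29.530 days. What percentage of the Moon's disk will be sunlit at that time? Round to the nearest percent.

4%

234.4 d spans 7 complete synodic months (7 × 29.530 = 206.71 d) plus 27.69 d.
The Moon has covered 27.69/29.530 of its cycle, so θ ≈ 360° × 27.69/29.530 = 337.6°.
With cos θ = 0.924, the lit fraction is (1 − 0.924)/2 ≈ 0.038, so 4%.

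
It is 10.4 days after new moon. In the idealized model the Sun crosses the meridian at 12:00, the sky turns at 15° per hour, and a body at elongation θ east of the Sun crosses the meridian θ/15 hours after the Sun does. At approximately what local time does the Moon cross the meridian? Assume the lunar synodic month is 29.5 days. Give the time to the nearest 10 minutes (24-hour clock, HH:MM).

20:30

Elongation θ = 360° × 10.4/29.5 ≈ 126.9°.
At 15° of sky rotation per hour, 126.9° corresponds to a 8.46 h lag.
12:00 + 8.461 h ≈ 20:28 → 20:30 to the nearest ten minutes.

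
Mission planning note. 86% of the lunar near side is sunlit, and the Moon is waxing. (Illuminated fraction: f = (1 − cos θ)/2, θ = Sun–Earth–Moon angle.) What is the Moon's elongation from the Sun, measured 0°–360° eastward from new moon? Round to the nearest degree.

Invert f = (1 − cos θ)/2 to get cos θ = 1 − 2(0.86) = -0.720, hence θ₀ = arccos -0.720 = 136.1°.
The Moon is waxing (0°–180°), so θ = 136.1° directly.

136°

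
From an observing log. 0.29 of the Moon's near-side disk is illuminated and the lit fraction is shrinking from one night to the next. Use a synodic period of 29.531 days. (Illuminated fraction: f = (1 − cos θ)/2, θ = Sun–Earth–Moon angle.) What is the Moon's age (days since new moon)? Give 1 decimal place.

From f = (1 − cos θ)/2: cos θ = 1 − 2×0.29 = 0.420; arccos → 65.2°.
A waning Moon lies in 180°–360°, so θ = 360° − 65.2° = 294.8°.
That fraction of the synodic month is 294.8/360 × 29.531 d ≈ 24.19 d.

24.2 days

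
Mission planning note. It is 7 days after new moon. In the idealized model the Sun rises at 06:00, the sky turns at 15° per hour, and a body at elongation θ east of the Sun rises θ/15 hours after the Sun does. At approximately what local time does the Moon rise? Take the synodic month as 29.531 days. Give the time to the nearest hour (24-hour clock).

12:00

The Moon has covered 7/29.531 of its cycle, so θ ≈ 360° × 7/29.531 = 85.3°.
The Moon trails the Sun by θ/15 = 85.3/15 ≈ 5.69 hours.
06:00 + 5.69 h ≈ 11:41 → 12:00 to the nearest hour.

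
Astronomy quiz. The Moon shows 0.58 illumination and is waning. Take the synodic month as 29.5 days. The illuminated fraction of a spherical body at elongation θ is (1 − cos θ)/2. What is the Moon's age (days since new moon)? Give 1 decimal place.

21.4 days

From f = (1 − cos θ)/2: cos θ = 1 − 2×0.58 = -0.160; arccos → 99.2°.
Waning ⇒ past full, so θ = 360° − 99.2° = 260.8°.
That fraction of the synodic month is 260.8/360 × 29.5 d ≈ 21.37 d.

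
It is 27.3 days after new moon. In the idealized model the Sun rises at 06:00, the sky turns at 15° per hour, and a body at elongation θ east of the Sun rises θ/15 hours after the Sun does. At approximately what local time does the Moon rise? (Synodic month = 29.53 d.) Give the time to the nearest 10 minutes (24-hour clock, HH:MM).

04:10

Elongation θ = 360° × 27.3/29.53 ≈ 332.8°.
At 15° of sky rotation per hour, 332.8° corresponds to a 22.19 h lag.
06:00 + 22.188 h ≈ 04:11 → 04:10 to the nearest ten minutes.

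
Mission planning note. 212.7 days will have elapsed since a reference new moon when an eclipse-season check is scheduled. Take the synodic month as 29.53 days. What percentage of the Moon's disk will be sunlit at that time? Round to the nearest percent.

35%

Reduce mod P: 212.7 − 7×29.53 = 5.99 d into the current lunation.
Phase angle: θ = 360°·(5.99 d)/(29.53 d) = 73.0°.
cos 73.0° = 0.292, so f = (1 − 0.292)/2 = 0.354, so 35%.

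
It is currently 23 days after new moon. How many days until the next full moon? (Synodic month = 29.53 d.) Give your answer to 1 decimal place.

21.3 days

Full moon is 0.5 of the way through the cycle: age 0.5 × 29.53 = 14.765 d.
Already past this cycle's full moon; the next is at 14.765 + 29.53 = 44.295 d, so 44.295 − 23 = 21.295 days.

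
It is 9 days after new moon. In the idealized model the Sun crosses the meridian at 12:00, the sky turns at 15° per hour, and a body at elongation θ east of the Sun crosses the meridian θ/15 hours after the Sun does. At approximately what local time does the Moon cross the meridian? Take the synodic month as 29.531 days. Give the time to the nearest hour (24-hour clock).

19:00

The Moon has covered 9/29.531 of its cycle, so θ ≈ 360° × 9/29.531 = 109.7°.
Delay after the Sun = 109.7° / (15°/h) ≈ 7.31 h.
12:00 + 7.31 h ≈ 19:19 → 19:00 to the nearest hour.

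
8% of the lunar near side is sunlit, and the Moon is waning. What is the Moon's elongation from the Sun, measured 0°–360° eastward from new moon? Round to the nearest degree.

327°

From f = (1 − cos θ)/2: cos θ = 1 − 2×0.08 = 0.840; arccos → 32.9°.
A waning Moon lies in 180°–360°, so θ = 360° − 32.9° = 327.1°.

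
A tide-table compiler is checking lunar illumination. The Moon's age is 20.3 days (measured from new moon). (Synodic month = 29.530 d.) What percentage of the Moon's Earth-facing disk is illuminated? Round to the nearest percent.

The Moon has covered 20.3/29.530 of its cycle, so θ ≈ 360° × 20.3/29.530 = 247.5°.
Illuminated fraction = (1 − cos 247.5°)/2 = (1 − (-0.383))/2 ≈ 0.692, so 69%.

69%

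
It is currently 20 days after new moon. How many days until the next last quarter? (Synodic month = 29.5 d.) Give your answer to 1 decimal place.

Last quarter occurs at elongation 270°, i.e. at age 29.5 × 270/360 = 22.125 d.
So 2.125 days remain (22.125 − 20).

2.1 days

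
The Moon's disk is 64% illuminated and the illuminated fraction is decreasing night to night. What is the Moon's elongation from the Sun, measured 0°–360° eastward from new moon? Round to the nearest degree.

254°

From f = (1 − cos θ)/2: cos θ = 1 − 2×0.64 = -0.280; arccos → 106.3°.
A waning Moon lies in 180°–360°, so θ = 360° − 106.3° = 253.7°.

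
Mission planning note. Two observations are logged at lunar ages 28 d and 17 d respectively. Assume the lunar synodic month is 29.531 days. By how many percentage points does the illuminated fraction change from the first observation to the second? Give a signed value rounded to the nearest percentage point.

+92 percentage points

First observation: θ = 360°·28/29.531 = 341.3°, so f = 0.026.
Second observation: θ = 207.2°, f = 0.945.
Δf = 0.945 − 0.026 = +0.918, i.e. +92 pp.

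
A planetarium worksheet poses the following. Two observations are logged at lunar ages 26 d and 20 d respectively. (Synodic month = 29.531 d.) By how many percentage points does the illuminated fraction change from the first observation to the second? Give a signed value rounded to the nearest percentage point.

+59 percentage points

First observation: θ = 360°·26/29.531 = 317.0°, so f = 0.135.
Second observation: θ = 243.8°, f = 0.721.
Δf = 0.721 − 0.135 = +0.586, i.e. +59 pp.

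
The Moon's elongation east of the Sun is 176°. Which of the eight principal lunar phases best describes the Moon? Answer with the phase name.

176° lies in the full moon sector of the 8-phase cycle.

full moon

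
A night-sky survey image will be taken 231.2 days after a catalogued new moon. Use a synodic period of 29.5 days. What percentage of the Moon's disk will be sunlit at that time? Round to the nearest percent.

231.2 d spans 7 complete synodic months (7 × 29.5 = 206.50 d) plus 24.70 d.
Phase angle: θ = 360°·(24.70 d)/(29.5 d) = 301.4°.
cos 301.4° = 0.521, so f = (1 − 0.521)/2 = 0.239, so 24%.

24%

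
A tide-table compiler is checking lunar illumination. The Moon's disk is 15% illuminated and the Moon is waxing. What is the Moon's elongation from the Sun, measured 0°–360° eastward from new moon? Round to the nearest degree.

From f = (1 − cos θ)/2: cos θ = 1 − 2×0.15 = 0.700; arccos → 45.6°.
The Moon is waxing (0°–180°), so θ = 45.6° directly.

46°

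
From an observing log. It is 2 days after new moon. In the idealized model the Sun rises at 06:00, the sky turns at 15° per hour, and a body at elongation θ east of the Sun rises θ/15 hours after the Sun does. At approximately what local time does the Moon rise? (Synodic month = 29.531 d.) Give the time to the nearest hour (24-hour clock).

08:00

Phase angle: θ = 360°·(2 d)/(29.531 d) = 24.4°.
The Moon trails the Sun by θ/15 = 24.4/15 ≈ 1.63 hours.
06:00 + 1.63 h ≈ 07:38 → 08:00 to the nearest hour.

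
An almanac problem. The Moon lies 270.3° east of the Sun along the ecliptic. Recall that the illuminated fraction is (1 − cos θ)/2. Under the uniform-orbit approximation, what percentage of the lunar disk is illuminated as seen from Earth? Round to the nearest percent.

50%

cos 270.3° = 0.005, so f = (1 − 0.005)/2 = 0.497, i.e. 50%.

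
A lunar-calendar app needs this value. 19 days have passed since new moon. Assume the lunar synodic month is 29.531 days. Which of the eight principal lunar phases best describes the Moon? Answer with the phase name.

waning gibbous

At 19/29.531 of the cycle, θ ≈ 232° — the waning gibbous range.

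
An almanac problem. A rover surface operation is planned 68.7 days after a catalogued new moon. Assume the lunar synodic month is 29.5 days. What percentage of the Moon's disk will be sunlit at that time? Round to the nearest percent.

74%

68.7 d spans 2 complete synodic months (2 × 29.5 = 59.00 d) plus 9.70 d.
The Moon has covered 9.70/29.5 of its cycle, so θ ≈ 360° × 9.70/29.5 = 118.4°.
Illuminated fraction = (1 − cos 118.4°)/2 = (1 − (-0.475))/2 ≈ 0.738, so 74%.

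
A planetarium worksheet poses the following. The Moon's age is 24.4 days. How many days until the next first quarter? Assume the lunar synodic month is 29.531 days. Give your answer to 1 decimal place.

12.5 days

First quarter is 0.25 of the way through the cycle: age 0.25 × 29.531 = 7.383 d.
Already past this cycle's first quarter; the next is at 7.383 + 29.531 = 36.914 d, so 36.914 − 24.4 = 12.514 days.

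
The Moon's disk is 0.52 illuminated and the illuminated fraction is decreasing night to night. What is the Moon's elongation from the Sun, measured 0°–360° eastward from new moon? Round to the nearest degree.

268°

cos θ = 1 − 2f = -0.040, giving a principal value of 92.3°.
A waning Moon lies in 180°–360°, so θ = 360° − 92.3° = 267.7°.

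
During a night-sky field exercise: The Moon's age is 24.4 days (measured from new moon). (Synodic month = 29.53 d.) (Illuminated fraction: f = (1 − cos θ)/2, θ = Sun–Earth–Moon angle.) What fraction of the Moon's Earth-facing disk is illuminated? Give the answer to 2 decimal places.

Phase angle: θ = 360°·(24.4 d)/(29.53 d) = 297.5°.
cos 297.5° = 0.461, so f = (1 − 0.461)/2 = 0.269.

0.27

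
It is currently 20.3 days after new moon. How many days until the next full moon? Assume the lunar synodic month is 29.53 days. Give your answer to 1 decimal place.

Full moon is 0.5 of the way through the cycle: age 0.5 × 29.53 = 14.765 d.
Already past this cycle's full moon; the next is at 14.765 + 29.53 = 44.295 d, so 44.295 − 20.3 = 23.995 days.

24.0 days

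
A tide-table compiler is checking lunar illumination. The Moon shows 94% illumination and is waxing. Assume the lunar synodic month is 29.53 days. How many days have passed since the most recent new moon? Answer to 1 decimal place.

12.4 days

Invert f = (1 − cos θ)/2 to get cos θ = 1 − 2(0.94) = -0.880, hence θ₀ = arccos -0.880 = 151.6°.
Waxing ⇒ before full, so θ = 151.6°.
Age = 29.53 × 151.6°/360° ≈ 12.44 days.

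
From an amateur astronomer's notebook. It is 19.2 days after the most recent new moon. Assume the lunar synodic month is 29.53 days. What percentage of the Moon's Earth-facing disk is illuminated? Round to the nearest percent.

79%

Elongation θ = 360° × 19.2/29.53 ≈ 234.1°.
With cos θ = (-0.587), the lit fraction is (1 − (-0.587))/2 ≈ 0.793, so 79%.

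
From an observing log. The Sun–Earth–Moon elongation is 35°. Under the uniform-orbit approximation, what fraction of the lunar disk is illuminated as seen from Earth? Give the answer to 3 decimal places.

0.090

Half-versine of 35°: (1 − 0.819)/2 = 0.090.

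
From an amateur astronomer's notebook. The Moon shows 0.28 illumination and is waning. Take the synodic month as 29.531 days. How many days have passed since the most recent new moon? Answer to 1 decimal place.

cos θ = 1 − 2f = 0.440, giving a principal value of 63.9°.
Waning ⇒ past full, so θ = 360° − 63.9° = 296.1°.
At 360°/29.531 d per day, 296.1° corresponds to 24.29 days.

24.3 days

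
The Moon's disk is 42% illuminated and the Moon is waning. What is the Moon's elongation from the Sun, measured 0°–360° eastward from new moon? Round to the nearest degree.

From f = (1 − cos θ)/2: cos θ = 1 − 2×0.42 = 0.160; arccos → 80.8°.
Since the Moon is past full (waning), take the reflex angle: θ = 360° − 80.8° = 279.2°.

279°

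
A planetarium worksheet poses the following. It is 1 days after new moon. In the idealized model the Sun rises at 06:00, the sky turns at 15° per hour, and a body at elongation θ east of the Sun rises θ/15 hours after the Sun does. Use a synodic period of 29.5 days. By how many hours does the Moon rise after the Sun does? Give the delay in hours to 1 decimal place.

Elongation θ = 360° × 1/29.5 ≈ 12.2°.
Delay after the Sun = 12.2° / (15°/h) ≈ 0.81 h.
So the Moon rises 0.81 h after the Sun.

0.8 h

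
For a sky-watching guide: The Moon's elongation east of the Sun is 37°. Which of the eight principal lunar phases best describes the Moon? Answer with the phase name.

37° lies in the waxing crescent sector of the 8-phase cycle.

waxing crescent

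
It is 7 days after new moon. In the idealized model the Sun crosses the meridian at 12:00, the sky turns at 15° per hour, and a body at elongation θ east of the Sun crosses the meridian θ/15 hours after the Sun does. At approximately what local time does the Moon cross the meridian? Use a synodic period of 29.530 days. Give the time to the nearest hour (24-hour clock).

Elongation θ = 360° × 7/29.530 ≈ 85.3°.
The Moon trails the Sun by θ/15 = 85.3/15 ≈ 5.69 hours.
12:00 + 5.69 h ≈ 17:41 → 18:00 to the nearest hour.

18:00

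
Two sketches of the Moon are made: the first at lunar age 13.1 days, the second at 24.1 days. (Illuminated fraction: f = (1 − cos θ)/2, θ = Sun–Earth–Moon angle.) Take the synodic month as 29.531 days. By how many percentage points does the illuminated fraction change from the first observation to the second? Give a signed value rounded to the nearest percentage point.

First observation: θ = 360°·13.1/29.531 = 159.7°, so f = 0.969.
Second observation: θ = 293.8°, f = 0.298.
Δf = 0.298 − 0.969 = -0.671, i.e. -67 pp.

-67 percentage points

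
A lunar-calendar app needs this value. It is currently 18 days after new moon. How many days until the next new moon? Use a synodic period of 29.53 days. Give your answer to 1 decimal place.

11.5 days

One full lunation from the last new moon is 29.53 d; remaining = 29.53 − 18 = 11.530 d.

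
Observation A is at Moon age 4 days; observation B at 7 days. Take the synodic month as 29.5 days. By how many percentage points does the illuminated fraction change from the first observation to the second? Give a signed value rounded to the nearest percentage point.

First observation: θ = 360°·4/29.5 = 48.8°, so f = 0.171.
Second observation: θ = 85.4°, f = 0.460.
Δf = 0.460 − 0.171 = +0.289, i.e. +29 pp.

+29 percentage points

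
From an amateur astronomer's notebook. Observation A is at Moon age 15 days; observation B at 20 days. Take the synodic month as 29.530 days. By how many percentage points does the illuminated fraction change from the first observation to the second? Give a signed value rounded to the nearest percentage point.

First observation: θ = 360°·15/29.530 = 182.9°, so f = 0.999.
Second observation: θ = 243.8°, f = 0.721.
Δf = 0.721 − 0.999 = -0.279, i.e. -28 pp.

-28 percentage points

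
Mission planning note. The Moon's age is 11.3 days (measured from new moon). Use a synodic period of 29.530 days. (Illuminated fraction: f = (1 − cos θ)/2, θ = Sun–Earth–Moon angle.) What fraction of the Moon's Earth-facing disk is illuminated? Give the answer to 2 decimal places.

The Moon has covered 11.3/29.530 of its cycle, so θ ≈ 360° × 11.3/29.530 = 137.8°.
With cos θ = (-0.740), the lit fraction is (1 − (-0.740))/2 ≈ 0.870.

0.87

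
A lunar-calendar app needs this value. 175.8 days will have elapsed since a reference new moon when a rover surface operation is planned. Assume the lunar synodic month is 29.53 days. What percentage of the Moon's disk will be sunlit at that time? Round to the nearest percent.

2%

175.8 d spans 5 complete synodic months (5 × 29.53 = 147.65 d) plus 28.15 d.
The Moon has covered 28.15/29.53 of its cycle, so θ ≈ 360° × 28.15/29.53 = 343.2°.
cos 343.2° = 0.957, so f = (1 − 0.957)/2 = 0.021, so 2%.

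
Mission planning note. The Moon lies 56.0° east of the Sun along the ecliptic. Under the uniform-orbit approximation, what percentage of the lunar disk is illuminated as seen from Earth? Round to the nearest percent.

cos 56.0° = 0.559, so f = (1 − 0.559)/2 = 0.220, i.e. 22%.

22%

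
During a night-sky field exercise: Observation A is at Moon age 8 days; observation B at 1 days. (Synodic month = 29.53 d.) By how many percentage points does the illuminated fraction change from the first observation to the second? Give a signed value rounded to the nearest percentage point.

θ₁ = 360° × 8/29.53 = 97.5°, f₁ = (1 − cos θ₁)/2 = 0.566.
θ₂ = 360° × 1/29.53 = 12.2°, f₂ = (1 − cos θ₂)/2 = 0.011.
Change = f₂ − f₁ = -0.554 → -55 percentage points.

-55 percentage points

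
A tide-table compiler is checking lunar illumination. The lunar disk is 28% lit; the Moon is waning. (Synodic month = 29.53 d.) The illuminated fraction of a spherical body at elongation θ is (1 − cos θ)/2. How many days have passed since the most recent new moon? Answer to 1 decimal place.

cos θ = 1 − 2f = 0.440, giving a principal value of 63.9°.
Since the Moon is past full (waning), take the reflex angle: θ = 360° − 63.9° = 296.1°.
Age = 29.53 × 296.1°/360° ≈ 24.29 days.

24.3 days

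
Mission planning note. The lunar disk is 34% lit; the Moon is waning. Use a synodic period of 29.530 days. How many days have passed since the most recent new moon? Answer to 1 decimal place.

23.7 days

cos θ = 1 − 2f = 0.320, giving a principal value of 71.3°.
Waning ⇒ past full, so θ = 360° − 71.3° = 288.7°.
That fraction of the synodic month is 288.7/360 × 29.530 d ≈ 23.68 d.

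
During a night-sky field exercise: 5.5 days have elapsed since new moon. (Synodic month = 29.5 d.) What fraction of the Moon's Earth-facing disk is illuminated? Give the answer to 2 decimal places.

Elongation θ = 360° × 5.5/29.5 ≈ 67.1°.
cos 67.1° = 0.389, so f = (1 − 0.389)/2 = 0.306.

0.31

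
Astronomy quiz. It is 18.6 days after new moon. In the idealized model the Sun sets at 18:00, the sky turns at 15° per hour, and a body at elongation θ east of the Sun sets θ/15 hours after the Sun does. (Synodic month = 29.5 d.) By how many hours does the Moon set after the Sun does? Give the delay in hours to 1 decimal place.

15.1 h

The Moon has covered 18.6/29.5 of its cycle, so θ ≈ 360° × 18.6/29.5 = 227.0°.
Delay after the Sun = 227.0° / (15°/h) ≈ 15.13 h.
So the Moon sets 15.13 h after the Sun.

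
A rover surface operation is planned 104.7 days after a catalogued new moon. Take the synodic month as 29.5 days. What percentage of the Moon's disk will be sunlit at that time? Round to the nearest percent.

Reduce mod P: 104.7 − 3×29.5 = 16.20 d into the current lunation.
Phase angle: θ = 360°·(16.20 d)/(29.5 d) = 197.7°.
cos 197.7° = (-0.953), so f = (1 − (-0.953))/2 = 0.976, so 98%.

98%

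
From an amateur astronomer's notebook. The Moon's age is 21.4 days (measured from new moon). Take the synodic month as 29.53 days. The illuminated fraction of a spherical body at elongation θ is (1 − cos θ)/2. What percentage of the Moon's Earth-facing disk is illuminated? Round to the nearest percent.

The Moon has covered 21.4/29.53 of its cycle, so θ ≈ 360° × 21.4/29.53 = 260.9°.
cos 260.9° = (-0.158), so f = (1 − (-0.158))/2 = 0.579, so 58%.

58%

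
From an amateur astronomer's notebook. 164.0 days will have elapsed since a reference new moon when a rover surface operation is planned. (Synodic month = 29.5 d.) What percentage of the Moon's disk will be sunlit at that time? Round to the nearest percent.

97%

164.0/29.5 = 5.559 lunations, so 5 complete cycles and 16.50 d into the next.
Phase angle: θ = 360°·(16.50 d)/(29.5 d) = 201.4°.
With cos θ = (-0.931), the lit fraction is (1 − (-0.931))/2 ≈ 0.966, so 97%.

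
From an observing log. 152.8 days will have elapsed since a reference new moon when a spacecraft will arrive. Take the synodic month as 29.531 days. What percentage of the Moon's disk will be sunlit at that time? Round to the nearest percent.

27%

152.8 d spans 5 complete synodic months (5 × 29.531 = 147.66 d) plus 5.15 d.
Phase angle: θ = 360°·(5.15 d)/(29.531 d) = 62.7°.
With cos θ = 0.458, the lit fraction is (1 − 0.458)/2 ≈ 0.271, so 27%.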